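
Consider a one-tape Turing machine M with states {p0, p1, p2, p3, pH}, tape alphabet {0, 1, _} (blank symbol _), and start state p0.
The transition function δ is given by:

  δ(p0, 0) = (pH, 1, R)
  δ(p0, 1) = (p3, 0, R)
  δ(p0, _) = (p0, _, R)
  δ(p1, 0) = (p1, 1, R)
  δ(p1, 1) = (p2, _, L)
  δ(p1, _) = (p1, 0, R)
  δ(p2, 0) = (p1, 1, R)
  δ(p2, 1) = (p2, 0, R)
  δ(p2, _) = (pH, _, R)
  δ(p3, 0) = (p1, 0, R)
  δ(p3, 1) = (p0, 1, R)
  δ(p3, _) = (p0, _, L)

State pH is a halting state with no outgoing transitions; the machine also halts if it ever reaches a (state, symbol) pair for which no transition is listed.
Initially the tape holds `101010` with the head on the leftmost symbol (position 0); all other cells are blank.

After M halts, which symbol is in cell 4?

_

p0 | [1]01010   read 1 → write 0, move R, go to p3
p3 | 0[0]1010   read 0 → write 0, move R, go to p1
p1 | 00[1]010   read 1 → write _, move L, go to p2
p2 | 0[0]_010   read 0 → write 1, move R, go to p1
p1 | 01[_]010   read _ → write 0, move R, go to p1
p1 | 010[0]10   read 0 → write 1, move R, go to p1
p1 | 0101[1]0   read 1 → write _, move L, go to p2
p2 | 010[1]_0   read 1 → write 0, move R, go to p2
p2 | 0100[_]0   read _ → write _, move R, go to pH
pH | 0100_[0]
Cell 4 holds _ when M halts.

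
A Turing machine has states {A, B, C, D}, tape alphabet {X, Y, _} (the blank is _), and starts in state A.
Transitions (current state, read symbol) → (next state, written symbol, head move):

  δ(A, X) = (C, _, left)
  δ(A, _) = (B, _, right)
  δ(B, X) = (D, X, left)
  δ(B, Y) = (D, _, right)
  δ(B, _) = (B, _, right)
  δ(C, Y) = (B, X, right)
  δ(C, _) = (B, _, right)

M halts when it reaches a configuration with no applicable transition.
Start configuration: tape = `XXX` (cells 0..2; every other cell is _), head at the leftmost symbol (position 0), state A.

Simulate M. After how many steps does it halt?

4

A | _[X]XX   read X → write _, move left, go to C
C | [_]_XX   read _ → write _, move right, go to B
B | _[_]XX   read _ → write _, move right, go to B
B | __[X]X   read X → write X, move left, go to D
D | _[_]XX
M halts after 4 transitions.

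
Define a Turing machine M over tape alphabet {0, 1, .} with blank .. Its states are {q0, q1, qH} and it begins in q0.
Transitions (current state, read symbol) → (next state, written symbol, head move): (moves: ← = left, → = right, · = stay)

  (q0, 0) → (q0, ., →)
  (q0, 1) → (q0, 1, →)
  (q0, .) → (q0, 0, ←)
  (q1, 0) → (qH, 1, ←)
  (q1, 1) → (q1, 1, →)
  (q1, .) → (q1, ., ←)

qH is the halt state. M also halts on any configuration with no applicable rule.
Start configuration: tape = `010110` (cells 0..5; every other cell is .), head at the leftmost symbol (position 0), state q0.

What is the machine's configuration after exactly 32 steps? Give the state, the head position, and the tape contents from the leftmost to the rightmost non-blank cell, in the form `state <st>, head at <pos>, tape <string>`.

state q0, head at 4, tape 1.1100000

q0 | [0]10110....   read 0 → write ., move →, go to q0
q0 | .[1]0110....   read 1 → write 1, move →, go to q0
q0 | .1[0]110....   read 0 → write ., move →, go to q0
q0 | .1.[1]10....   read 1 → write 1, move →, go to q0
q0 | .1.1[1]0....   read 1 → write 1, move →, go to q0
q0 | .1.11[0]....   read 0 → write ., move →, go to q0
q0 | .1.11.[.]...   read . → write 0, move ←, go to q0
q0 | .1.11[.]0...   read . → write 0, move ←, go to q0
q0 | .1.1[1]00...   read 1 → write 1, move →, go to q0
q0 | .1.11[0]0...   read 0 → write ., move →, go to q0
q0 | .1.11.[0]...   read 0 → write ., move →, go to q0
q0 | .1.11..[.]..   read . → write 0, move ←, go to q0
q0 | .1.11.[.]0..   read . → write 0, move ←, go to q0
q0 | .1.11[.]00..   read . → write 0, move ←, go to q0
q0 | .1.1[1]000..   read 1 → write 1, move →, go to q0
q0 | .1.11[0]00..   read 0 → write ., move →, go to q0
q0 | .1.11.[0]0..   read 0 → write ., move →, go to q0
q0 | .1.11..[0]..   read 0 → write ., move →, go to q0
q0 | .1.11...[.].   read . → write 0, move ←, go to q0
q0 | .1.11..[.]0.   read . → write 0, move ←, go to q0
q0 | .1.11.[.]00.   read . → write 0, move ←, go to q0
q0 | .1.11[.]000.   read . → write 0, move ←, go to q0
q0 | .1.1[1]0000.   read 1 → write 1, move →, go to q0
q0 | .1.11[0]000.   read 0 → write ., move →, go to q0
q0 | .1.11.[0]00.   read 0 → write ., move →, go to q0
q0 | .1.11..[0]0.   read 0 → write ., move →, go to q0
q0 | .1.11...[0].   read 0 → write ., move →, go to q0
q0 | .1.11....[.]   read . → write 0, move ←, go to q0
q0 | .1.11...[.]0   read . → write 0, move ←, go to q0
q0 | .1.11..[.]00   read . → write 0, move ←, go to q0
q0 | .1.11.[.]000   read . → write 0, move ←, go to q0
q0 | .1.11[.]0000   read . → write 0, move ←, go to q0
q0 | .1.1[1]00000
After 32 steps: state q0, head at 4, tape 1.1100000.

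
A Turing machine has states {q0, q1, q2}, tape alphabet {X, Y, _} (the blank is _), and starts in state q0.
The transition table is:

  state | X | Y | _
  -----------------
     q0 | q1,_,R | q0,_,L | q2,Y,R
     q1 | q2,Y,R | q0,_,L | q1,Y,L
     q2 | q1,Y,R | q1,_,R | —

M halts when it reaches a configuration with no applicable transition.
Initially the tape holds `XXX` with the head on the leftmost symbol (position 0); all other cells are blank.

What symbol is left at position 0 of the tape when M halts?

q0 | [X]XX_   read X → write _, move R, go to q1
q1 | _[X]X_   read X → write Y, move R, go to q2
q2 | _Y[X]_   read X → write Y, move R, go to q1
q1 | _YY[_]   read _ → write Y, move L, go to q1
q1 | _Y[Y]Y   read Y → write _, move L, go to q0
q0 | _[Y]_Y   read Y → write _, move L, go to q0
q0 | [_]__Y   read _ → write Y, move R, go to q2
q2 | Y[_]_Y
Cell 0 holds Y when M halts.

Y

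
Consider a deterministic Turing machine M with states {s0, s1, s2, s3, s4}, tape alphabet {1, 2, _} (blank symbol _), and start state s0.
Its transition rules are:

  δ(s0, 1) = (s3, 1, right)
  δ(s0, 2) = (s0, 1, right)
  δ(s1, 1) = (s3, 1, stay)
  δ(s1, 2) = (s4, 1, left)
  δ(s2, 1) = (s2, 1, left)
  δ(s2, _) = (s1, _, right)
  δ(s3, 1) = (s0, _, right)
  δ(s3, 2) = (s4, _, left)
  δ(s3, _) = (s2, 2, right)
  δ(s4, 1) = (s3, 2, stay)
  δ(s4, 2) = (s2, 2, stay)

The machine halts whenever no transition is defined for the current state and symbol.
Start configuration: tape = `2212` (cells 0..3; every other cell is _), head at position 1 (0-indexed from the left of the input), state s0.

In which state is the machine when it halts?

s2

s0 | 2[2]12   read 2 → write 1, move right, go to s0
s0 | 21[1]2   read 1 → write 1, move right, go to s3
s3 | 211[2]   read 2 → write _, move left, go to s4
s4 | 21[1]_   read 1 → write 2, move stay, go to s3
s3 | 21[2]_   read 2 → write _, move left, go to s4
s4 | 2[1]__   read 1 → write 2, move stay, go to s3
s3 | 2[2]__   read 2 → write _, move left, go to s4
s4 | [2]___   read 2 → write 2, move stay, go to s2
s2 | [2]___
No transition is defined for (s2, 2); M halts in state s2.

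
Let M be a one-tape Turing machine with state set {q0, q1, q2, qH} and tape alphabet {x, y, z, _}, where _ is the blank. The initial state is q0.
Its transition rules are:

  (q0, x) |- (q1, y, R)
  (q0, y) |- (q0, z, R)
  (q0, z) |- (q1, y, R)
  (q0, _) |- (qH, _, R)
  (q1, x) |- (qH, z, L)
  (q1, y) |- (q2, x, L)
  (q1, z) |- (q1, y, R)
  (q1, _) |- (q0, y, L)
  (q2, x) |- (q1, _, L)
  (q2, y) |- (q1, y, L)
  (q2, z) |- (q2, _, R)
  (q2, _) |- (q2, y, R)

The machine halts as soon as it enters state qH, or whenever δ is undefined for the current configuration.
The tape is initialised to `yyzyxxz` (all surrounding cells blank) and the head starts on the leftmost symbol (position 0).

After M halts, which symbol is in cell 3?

x

state=q0 head=0 tape=__[y]yzyxxz   (q0,y)→(q0,z,R)
state=q0 head=1 tape=__z[y]zyxxz   (q0,y)→(q0,z,R)
state=q0 head=2 tape=__zz[z]yxxz   (q0,z)→(q1,y,R)
state=q1 head=3 tape=__zzy[y]xxz   (q1,y)→(q2,x,L)
state=q2 head=2 tape=__zz[y]xxxz   (q2,y)→(q1,y,L)
state=q1 head=1 tape=__z[z]yxxxz   (q1,z)→(q1,y,R)
state=q1 head=2 tape=__zy[y]xxxz   (q1,y)→(q2,x,L)
state=q2 head=1 tape=__z[y]xxxxz   (q2,y)→(q1,y,L)
state=q1 head=0 tape=__[z]yxxxxz   (q1,z)→(q1,y,R)
state=q1 head=1 tape=__y[y]xxxxz   (q1,y)→(q2,x,L)
state=q2 head=0 tape=__[y]xxxxxz   (q2,y)→(q1,y,L)
state=q1 head=-1 tape=_[_]yxxxxxz   (q1,_)→(q0,y,L)
state=q0 head=-2 tape=[_]yyxxxxxz   (q0,_)→(qH,_,R)
state=qH head=-1 tape=_[y]yxxxxxz
Cell 3 holds x when M halts.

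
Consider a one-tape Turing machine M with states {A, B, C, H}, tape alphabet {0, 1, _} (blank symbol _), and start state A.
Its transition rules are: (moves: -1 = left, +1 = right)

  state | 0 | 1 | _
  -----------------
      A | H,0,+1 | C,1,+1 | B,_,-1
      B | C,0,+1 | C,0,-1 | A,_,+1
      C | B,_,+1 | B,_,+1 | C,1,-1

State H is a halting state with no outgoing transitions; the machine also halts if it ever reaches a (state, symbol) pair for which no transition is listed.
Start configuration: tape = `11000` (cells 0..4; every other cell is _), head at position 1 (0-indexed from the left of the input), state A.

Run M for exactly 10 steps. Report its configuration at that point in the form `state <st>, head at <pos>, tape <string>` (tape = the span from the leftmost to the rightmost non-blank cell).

state B, head at 5, tape 11_0

A | 1[1]000__   read 1 → write 1, move +1, go to C
C | 11[0]00__   read 0 → write _, move +1, go to B
B | 11_[0]0__   read 0 → write 0, move +1, go to C
C | 11_0[0]__   read 0 → write _, move +1, go to B
B | 11_0_[_]_   read _ → write _, move +1, go to A
A | 11_0__[_]   read _ → write _, move -1, go to B
B | 11_0_[_]_   read _ → write _, move +1, go to A
A | 11_0__[_]   read _ → write _, move -1, go to B
B | 11_0_[_]_   read _ → write _, move +1, go to A
A | 11_0__[_]   read _ → write _, move -1, go to B
B | 11_0_[_]_
After 10 steps: state B, head at 5, tape 11_0.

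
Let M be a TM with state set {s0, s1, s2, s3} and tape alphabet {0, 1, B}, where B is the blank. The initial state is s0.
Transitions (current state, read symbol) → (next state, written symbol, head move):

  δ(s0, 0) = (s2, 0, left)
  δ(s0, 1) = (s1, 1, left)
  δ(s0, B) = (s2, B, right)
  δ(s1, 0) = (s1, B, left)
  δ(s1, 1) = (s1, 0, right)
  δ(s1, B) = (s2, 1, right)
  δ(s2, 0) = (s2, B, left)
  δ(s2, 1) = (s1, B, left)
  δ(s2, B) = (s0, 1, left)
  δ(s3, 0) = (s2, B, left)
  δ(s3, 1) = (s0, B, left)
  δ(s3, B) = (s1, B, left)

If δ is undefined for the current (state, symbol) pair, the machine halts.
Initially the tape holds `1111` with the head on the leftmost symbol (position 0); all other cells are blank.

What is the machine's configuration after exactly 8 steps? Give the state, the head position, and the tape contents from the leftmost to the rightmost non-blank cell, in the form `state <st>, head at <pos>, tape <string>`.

s0 | B[1]111   read 1 → write 1, move left, go to s1
s1 | [B]1111   read B → write 1, move right, go to s2
s2 | 1[1]111   read 1 → write B, move left, go to s1
s1 | [1]B111   read 1 → write 0, move right, go to s1
s1 | 0[B]111   read B → write 1, move right, go to s2
s2 | 01[1]11   read 1 → write B, move left, go to s1
s1 | 0[1]B11   read 1 → write 0, move right, go to s1
s1 | 00[B]11   read B → write 1, move right, go to s2
s2 | 001[1]1
After 8 steps: state s2, head at 2, tape 00111.

state s2, head at 2, tape 00111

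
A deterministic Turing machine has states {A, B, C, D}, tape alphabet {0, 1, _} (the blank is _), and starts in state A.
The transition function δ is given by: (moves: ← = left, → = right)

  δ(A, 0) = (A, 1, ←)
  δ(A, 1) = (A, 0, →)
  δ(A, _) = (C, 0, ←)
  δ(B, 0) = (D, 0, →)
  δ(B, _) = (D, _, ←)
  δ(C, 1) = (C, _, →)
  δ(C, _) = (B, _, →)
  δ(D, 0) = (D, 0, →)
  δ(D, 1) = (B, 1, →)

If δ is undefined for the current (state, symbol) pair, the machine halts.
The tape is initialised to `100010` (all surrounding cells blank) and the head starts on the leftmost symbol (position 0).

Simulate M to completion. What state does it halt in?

B

state=A head=0 tape=__[1]00010   (A,1)→(A,0,→)
state=A head=1 tape=__0[0]0010   (A,0)→(A,1,←)
state=A head=0 tape=__[0]10010   (A,0)→(A,1,←)
state=A head=-1 tape=_[_]110010   (A,_)→(C,0,←)
state=C head=-2 tape=[_]0110010   (C,_)→(B,_,→)
state=B head=-1 tape=_[0]110010   (B,0)→(D,0,→)
state=D head=0 tape=_0[1]10010   (D,1)→(B,1,→)
state=B head=1 tape=_01[1]0010
No transition is defined for (B, 1); M halts in state B.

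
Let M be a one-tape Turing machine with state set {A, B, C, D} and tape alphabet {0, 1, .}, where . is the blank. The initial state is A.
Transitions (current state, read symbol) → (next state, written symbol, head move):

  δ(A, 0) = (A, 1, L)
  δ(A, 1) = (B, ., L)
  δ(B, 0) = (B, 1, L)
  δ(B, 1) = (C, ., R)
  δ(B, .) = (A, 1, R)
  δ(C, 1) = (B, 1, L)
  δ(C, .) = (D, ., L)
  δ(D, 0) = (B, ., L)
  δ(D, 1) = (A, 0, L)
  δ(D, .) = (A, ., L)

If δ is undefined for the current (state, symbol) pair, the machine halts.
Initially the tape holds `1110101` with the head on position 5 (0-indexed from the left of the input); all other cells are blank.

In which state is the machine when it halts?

A | .11101[0]1   read 0 → write 1, move L, go to A
A | .1110[1]11   read 1 → write ., move L, go to B
B | .111[0].11   read 0 → write 1, move L, go to B
B | .11[1]1.11   read 1 → write ., move R, go to C
C | .11.[1].11   read 1 → write 1, move L, go to B
B | .11[.]1.11   read . → write 1, move R, go to A
A | .111[1].11   read 1 → write ., move L, go to B
B | .11[1]..11   read 1 → write ., move R, go to C
C | .11.[.].11   read . → write ., move L, go to D
D | .11[.]..11   read . → write ., move L, go to A
A | .1[1]...11   read 1 → write ., move L, go to B
B | .[1]....11   read 1 → write ., move R, go to C
C | ..[.]...11   read . → write ., move L, go to D
D | .[.]....11   read . → write ., move L, go to A
A | [.].....11
No transition is defined for (A, .); M halts in state A.

A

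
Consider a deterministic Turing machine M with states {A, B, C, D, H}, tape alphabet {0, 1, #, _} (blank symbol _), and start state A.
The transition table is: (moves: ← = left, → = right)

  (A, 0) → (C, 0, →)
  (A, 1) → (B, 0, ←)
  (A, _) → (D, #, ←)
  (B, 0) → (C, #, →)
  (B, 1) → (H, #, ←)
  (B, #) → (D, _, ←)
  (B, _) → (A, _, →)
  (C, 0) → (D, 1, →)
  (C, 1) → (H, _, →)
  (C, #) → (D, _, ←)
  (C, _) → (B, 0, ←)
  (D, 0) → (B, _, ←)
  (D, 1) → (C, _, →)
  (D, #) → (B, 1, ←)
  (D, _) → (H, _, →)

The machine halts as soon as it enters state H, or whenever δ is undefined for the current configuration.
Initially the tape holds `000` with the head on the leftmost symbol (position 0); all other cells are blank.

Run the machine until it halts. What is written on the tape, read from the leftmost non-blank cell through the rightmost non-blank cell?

state=A head=0 tape=[0]00   (A,0)→(C,0,→)
state=C head=1 tape=0[0]0   (C,0)→(D,1,→)
state=D head=2 tape=01[0]   (D,0)→(B,_,←)
state=B head=1 tape=0[1]_   (B,1)→(H,#,←)
state=H head=0 tape=[0]#_
The non-blank tape span at halt is 0#.

0#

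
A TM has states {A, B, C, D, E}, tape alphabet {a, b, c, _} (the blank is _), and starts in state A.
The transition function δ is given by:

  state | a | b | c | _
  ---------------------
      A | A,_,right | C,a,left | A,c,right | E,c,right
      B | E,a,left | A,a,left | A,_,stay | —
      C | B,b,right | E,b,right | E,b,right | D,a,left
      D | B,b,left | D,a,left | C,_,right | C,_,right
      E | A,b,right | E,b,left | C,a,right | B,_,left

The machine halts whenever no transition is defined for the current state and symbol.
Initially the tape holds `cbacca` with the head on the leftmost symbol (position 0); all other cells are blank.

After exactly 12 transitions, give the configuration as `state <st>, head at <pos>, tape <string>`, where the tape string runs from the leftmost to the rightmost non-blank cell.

state=A head=0 tape=[c]bacca__   (A,c)→(A,c,right)
state=A head=1 tape=c[b]acca__   (A,b)→(C,a,left)
state=C head=0 tape=[c]aacca__   (C,c)→(E,b,right)
state=E head=1 tape=b[a]acca__   (E,a)→(A,b,right)
state=A head=2 tape=bb[a]cca__   (A,a)→(A,_,right)
state=A head=3 tape=bb_[c]ca__   (A,c)→(A,c,right)
state=A head=4 tape=bb_c[c]a__   (A,c)→(A,c,right)
state=A head=5 tape=bb_cc[a]__   (A,a)→(A,_,right)
state=A head=6 tape=bb_cc_[_]_   (A,_)→(E,c,right)
state=E head=7 tape=bb_cc_c[_]   (E,_)→(B,_,left)
state=B head=6 tape=bb_cc_[c]_   (B,c)→(A,_,stay)
state=A head=6 tape=bb_cc_[_]_   (A,_)→(E,c,right)
state=E head=7 tape=bb_cc_c[_]
After 12 steps: state E, head at 7, tape bb_cc_c.

state E, head at 7, tape bb_cc_c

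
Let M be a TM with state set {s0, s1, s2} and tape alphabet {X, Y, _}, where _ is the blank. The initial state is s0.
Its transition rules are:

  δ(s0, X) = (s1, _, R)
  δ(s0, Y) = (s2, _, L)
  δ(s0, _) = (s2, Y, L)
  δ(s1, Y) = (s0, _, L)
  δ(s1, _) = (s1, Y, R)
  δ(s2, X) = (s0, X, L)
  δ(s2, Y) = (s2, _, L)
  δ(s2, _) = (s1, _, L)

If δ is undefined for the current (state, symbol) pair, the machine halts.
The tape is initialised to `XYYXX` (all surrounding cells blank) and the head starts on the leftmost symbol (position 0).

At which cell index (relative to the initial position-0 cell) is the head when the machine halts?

s0 | ______[X]YYXX   read X → write _, move R, go to s1
s1 | _______[Y]YXX   read Y → write _, move L, go to s0
s0 | ______[_]_YXX   read _ → write Y, move L, go to s2
s2 | _____[_]Y_YXX   read _ → write _, move L, go to s1
s1 | ____[_]_Y_YXX   read _ → write Y, move R, go to s1
s1 | ____Y[_]Y_YXX   read _ → write Y, move R, go to s1
s1 | ____YY[Y]_YXX   read Y → write _, move L, go to s0
s0 | ____Y[Y]__YXX   read Y → write _, move L, go to s2
s2 | ____[Y]___YXX   read Y → write _, move L, go to s2
s2 | ___[_]____YXX   read _ → write _, move L, go to s1
s1 | __[_]_____YXX   read _ → write Y, move R, go to s1
s1 | __Y[_]____YXX   read _ → write Y, move R, go to s1
s1 | __YY[_]___YXX   read _ → write Y, move R, go to s1
s1 | __YYY[_]__YXX   read _ → write Y, move R, go to s1
s1 | __YYYY[_]_YXX   read _ → write Y, move R, go to s1
s1 | __YYYYY[_]YXX   read _ → write Y, move R, go to s1
s1 | __YYYYYY[Y]XX   read Y → write _, move L, go to s0
s0 | __YYYYY[Y]_XX   read Y → write _, move L, go to s2
s2 | __YYYY[Y]__XX   read Y → write _, move L, go to s2
s2 | __YYY[Y]___XX   read Y → write _, move L, go to s2
s2 | __YY[Y]____XX   read Y → write _, move L, go to s2
s2 | __Y[Y]_____XX   read Y → write _, move L, go to s2
s2 | __[Y]______XX   read Y → write _, move L, go to s2
s2 | _[_]_______XX   read _ → write _, move L, go to s1
s1 | [_]________XX   read _ → write Y, move R, go to s1
s1 | Y[_]_______XX   read _ → write Y, move R, go to s1
s1 | YY[_]______XX   read _ → write Y, move R, go to s1
s1 | YYY[_]_____XX   read _ → write Y, move R, go to s1
s1 | YYYY[_]____XX   read _ → write Y, move R, go to s1
s1 | YYYYY[_]___XX   read _ → write Y, move R, go to s1
s1 | YYYYYY[_]__XX   read _ → write Y, move R, go to s1
s1 | YYYYYYY[_]_XX   read _ → write Y, move R, go to s1
s1 | YYYYYYYY[_]XX   read _ → write Y, move R, go to s1
s1 | YYYYYYYYY[X]X
At halt the head is at cell 3.

3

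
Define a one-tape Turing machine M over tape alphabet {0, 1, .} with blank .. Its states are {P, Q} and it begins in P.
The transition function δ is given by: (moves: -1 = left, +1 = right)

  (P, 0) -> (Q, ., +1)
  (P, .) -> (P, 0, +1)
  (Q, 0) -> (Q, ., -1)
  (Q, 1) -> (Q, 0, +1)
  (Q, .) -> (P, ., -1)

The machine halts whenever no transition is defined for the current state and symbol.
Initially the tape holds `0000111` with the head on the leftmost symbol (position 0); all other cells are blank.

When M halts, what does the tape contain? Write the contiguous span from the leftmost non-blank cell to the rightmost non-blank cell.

state=P head=0 tape=.[0]000111   (P,0)→(Q,.,+1)
state=Q head=1 tape=..[0]00111   (Q,0)→(Q,.,-1)
state=Q head=0 tape=.[.].00111   (Q,.)→(P,.,-1)
state=P head=-1 tape=[.]..00111   (P,.)→(P,0,+1)
state=P head=0 tape=0[.].00111   (P,.)→(P,0,+1)
state=P head=1 tape=00[.]00111   (P,.)→(P,0,+1)
state=P head=2 tape=000[0]0111   (P,0)→(Q,.,+1)
state=Q head=3 tape=000.[0]111   (Q,0)→(Q,.,-1)
state=Q head=2 tape=000[.].111   (Q,.)→(P,.,-1)
state=P head=1 tape=00[0]..111   (P,0)→(Q,.,+1)
state=Q head=2 tape=00.[.].111   (Q,.)→(P,.,-1)
state=P head=1 tape=00[.]..111   (P,.)→(P,0,+1)
state=P head=2 tape=000[.].111   (P,.)→(P,0,+1)
state=P head=3 tape=0000[.]111   (P,.)→(P,0,+1)
state=P head=4 tape=00000[1]11
The non-blank tape span at halt is 00000111.

00000111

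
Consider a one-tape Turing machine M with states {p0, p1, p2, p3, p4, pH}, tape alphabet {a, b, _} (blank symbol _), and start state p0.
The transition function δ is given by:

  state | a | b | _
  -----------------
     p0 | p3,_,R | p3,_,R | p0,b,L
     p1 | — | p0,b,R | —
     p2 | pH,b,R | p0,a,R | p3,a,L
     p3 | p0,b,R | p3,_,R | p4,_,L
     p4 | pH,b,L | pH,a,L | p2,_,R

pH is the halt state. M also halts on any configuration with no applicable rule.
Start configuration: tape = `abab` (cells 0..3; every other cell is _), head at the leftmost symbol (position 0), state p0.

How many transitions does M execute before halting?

9

p0 | [a]bab_   read a → write _, move R, go to p3
p3 | _[b]ab_   read b → write _, move R, go to p3
p3 | __[a]b_   read a → write b, move R, go to p0
p0 | __b[b]_   read b → write _, move R, go to p3
p3 | __b_[_]   read _ → write _, move L, go to p4
p4 | __b[_]_   read _ → write _, move R, go to p2
p2 | __b_[_]   read _ → write a, move L, go to p3
p3 | __b[_]a   read _ → write _, move L, go to p4
p4 | __[b]_a   read b → write a, move L, go to pH
pH | _[_]a_a
M halts after 9 transitions.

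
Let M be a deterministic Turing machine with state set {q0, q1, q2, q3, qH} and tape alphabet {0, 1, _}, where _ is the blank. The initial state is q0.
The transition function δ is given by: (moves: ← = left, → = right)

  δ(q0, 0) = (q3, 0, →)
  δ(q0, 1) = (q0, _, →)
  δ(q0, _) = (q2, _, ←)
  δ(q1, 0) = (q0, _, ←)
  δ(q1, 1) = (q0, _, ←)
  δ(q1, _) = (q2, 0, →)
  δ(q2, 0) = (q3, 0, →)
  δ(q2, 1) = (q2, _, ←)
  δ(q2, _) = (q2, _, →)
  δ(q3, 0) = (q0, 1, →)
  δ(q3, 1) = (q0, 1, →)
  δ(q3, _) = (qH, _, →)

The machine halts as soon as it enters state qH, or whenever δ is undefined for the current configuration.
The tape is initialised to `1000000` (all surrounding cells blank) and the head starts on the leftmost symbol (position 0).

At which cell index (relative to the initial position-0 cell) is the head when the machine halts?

7

state=q0 head=0 tape=[1]000000_   (q0,1)→(q0,_,→)
state=q0 head=1 tape=_[0]00000_   (q0,0)→(q3,0,→)
state=q3 head=2 tape=_0[0]0000_   (q3,0)→(q0,1,→)
state=q0 head=3 tape=_01[0]000_   (q0,0)→(q3,0,→)
state=q3 head=4 tape=_010[0]00_   (q3,0)→(q0,1,→)
state=q0 head=5 tape=_0101[0]0_   (q0,0)→(q3,0,→)
state=q3 head=6 tape=_01010[0]_   (q3,0)→(q0,1,→)
state=q0 head=7 tape=_010101[_]   (q0,_)→(q2,_,←)
state=q2 head=6 tape=_01010[1]_   (q2,1)→(q2,_,←)
state=q2 head=5 tape=_0101[0]__   (q2,0)→(q3,0,→)
state=q3 head=6 tape=_01010[_]_   (q3,_)→(qH,_,→)
state=qH head=7 tape=_01010_[_]
At halt the head is at cell 7.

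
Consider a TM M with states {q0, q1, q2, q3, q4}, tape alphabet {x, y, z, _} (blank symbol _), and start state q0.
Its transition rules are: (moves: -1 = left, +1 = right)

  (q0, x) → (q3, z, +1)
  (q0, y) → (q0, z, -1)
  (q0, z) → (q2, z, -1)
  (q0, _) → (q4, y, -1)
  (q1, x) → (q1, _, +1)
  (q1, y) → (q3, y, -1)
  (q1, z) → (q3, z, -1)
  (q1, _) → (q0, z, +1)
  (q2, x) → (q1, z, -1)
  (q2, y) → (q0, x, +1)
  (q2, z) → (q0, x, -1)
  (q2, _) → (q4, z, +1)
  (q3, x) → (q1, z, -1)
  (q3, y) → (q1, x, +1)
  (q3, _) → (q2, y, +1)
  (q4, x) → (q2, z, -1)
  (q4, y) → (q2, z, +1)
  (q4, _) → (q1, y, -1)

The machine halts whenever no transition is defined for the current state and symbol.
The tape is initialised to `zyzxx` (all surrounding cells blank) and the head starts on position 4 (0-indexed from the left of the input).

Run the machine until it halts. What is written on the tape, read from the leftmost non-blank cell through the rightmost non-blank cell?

q0 | _____zyzx[x]___   read x → write z, move +1, go to q3
q3 | _____zyzxz[_]__   read _ → write y, move +1, go to q2
q2 | _____zyzxzy[_]_   read _ → write z, move +1, go to q4
q4 | _____zyzxzyz[_]   read _ → write y, move -1, go to q1
q1 | _____zyzxzy[z]y   read z → write z, move -1, go to q3
q3 | _____zyzxz[y]zy   read y → write x, move +1, go to q1
q1 | _____zyzxzx[z]y   read z → write z, move -1, go to q3
q3 | _____zyzxz[x]zy   read x → write z, move -1, go to q1
q1 | _____zyzx[z]zzy   read z → write z, move -1, go to q3
q3 | _____zyz[x]zzzy   read x → write z, move -1, go to q1
q1 | _____zy[z]zzzzy   read z → write z, move -1, go to q3
q3 | _____z[y]zzzzzy   read y → write x, move +1, go to q1
q1 | _____zx[z]zzzzy   read z → write z, move -1, go to q3
q3 | _____z[x]zzzzzy   read x → write z, move -1, go to q1
q1 | _____[z]zzzzzzy   read z → write z, move -1, go to q3
q3 | ____[_]zzzzzzzy   read _ → write y, move +1, go to q2
q2 | ____y[z]zzzzzzy   read z → write x, move -1, go to q0
q0 | ____[y]xzzzzzzy   read y → write z, move -1, go to q0
q0 | ___[_]zxzzzzzzy   read _ → write y, move -1, go to q4
q4 | __[_]yzxzzzzzzy   read _ → write y, move -1, go to q1
q1 | _[_]yyzxzzzzzzy   read _ → write z, move +1, go to q0
q0 | _z[y]yzxzzzzzzy   read y → write z, move -1, go to q0
q0 | _[z]zyzxzzzzzzy   read z → write z, move -1, go to q2
q2 | [_]zzyzxzzzzzzy   read _ → write z, move +1, go to q4
q4 | z[z]zyzxzzzzzzy
The non-blank tape span at halt is zzzyzxzzzzzzy.

zzzyzxzzzzzzy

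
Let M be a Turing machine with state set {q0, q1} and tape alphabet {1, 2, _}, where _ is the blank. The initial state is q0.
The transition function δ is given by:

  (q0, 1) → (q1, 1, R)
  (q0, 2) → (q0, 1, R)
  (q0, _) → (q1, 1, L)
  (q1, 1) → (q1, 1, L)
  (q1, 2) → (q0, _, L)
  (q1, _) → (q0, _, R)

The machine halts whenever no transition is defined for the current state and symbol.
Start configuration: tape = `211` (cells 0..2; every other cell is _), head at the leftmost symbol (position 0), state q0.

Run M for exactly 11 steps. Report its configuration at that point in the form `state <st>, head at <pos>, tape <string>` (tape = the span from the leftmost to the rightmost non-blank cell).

state q1, head at 1, tape 111

state=q0 head=0 tape=_[2]11   (q0,2)→(q0,1,R)
state=q0 head=1 tape=_1[1]1   (q0,1)→(q1,1,R)
state=q1 head=2 tape=_11[1]   (q1,1)→(q1,1,L)
state=q1 head=1 tape=_1[1]1   (q1,1)→(q1,1,L)
state=q1 head=0 tape=_[1]11   (q1,1)→(q1,1,L)
state=q1 head=-1 tape=[_]111   (q1,_)→(q0,_,R)
state=q0 head=0 tape=_[1]11   (q0,1)→(q1,1,R)
state=q1 head=1 tape=_1[1]1   (q1,1)→(q1,1,L)
state=q1 head=0 tape=_[1]11   (q1,1)→(q1,1,L)
state=q1 head=-1 tape=[_]111   (q1,_)→(q0,_,R)
state=q0 head=0 tape=_[1]11   (q0,1)→(q1,1,R)
state=q1 head=1 tape=_1[1]1
After 11 steps: state q1, head at 1, tape 111.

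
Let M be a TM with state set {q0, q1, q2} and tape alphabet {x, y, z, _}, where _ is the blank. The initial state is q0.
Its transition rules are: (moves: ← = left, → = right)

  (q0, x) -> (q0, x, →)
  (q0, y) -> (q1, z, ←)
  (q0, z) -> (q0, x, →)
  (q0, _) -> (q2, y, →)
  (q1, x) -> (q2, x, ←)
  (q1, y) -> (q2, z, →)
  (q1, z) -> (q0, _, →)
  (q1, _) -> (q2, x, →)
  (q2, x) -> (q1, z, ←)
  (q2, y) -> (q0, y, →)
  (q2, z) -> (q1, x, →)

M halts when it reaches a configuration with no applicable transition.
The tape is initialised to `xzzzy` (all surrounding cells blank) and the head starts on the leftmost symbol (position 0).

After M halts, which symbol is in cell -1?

state=q0 head=0 tape=__[x]zzzy   (q0,x)→(q0,x,→)
state=q0 head=1 tape=__x[z]zzy   (q0,z)→(q0,x,→)
state=q0 head=2 tape=__xx[z]zy   (q0,z)→(q0,x,→)
state=q0 head=3 tape=__xxx[z]y   (q0,z)→(q0,x,→)
state=q0 head=4 tape=__xxxx[y]   (q0,y)→(q1,z,←)
state=q1 head=3 tape=__xxx[x]z   (q1,x)→(q2,x,←)
state=q2 head=2 tape=__xx[x]xz   (q2,x)→(q1,z,←)
state=q1 head=1 tape=__x[x]zxz   (q1,x)→(q2,x,←)
state=q2 head=0 tape=__[x]xzxz   (q2,x)→(q1,z,←)
state=q1 head=-1 tape=_[_]zxzxz   (q1,_)→(q2,x,→)
state=q2 head=0 tape=_x[z]xzxz   (q2,z)→(q1,x,→)
state=q1 head=1 tape=_xx[x]zxz   (q1,x)→(q2,x,←)
state=q2 head=0 tape=_x[x]xzxz   (q2,x)→(q1,z,←)
state=q1 head=-1 tape=_[x]zxzxz   (q1,x)→(q2,x,←)
state=q2 head=-2 tape=[_]xzxzxz
Cell -1 holds x when M halts.

x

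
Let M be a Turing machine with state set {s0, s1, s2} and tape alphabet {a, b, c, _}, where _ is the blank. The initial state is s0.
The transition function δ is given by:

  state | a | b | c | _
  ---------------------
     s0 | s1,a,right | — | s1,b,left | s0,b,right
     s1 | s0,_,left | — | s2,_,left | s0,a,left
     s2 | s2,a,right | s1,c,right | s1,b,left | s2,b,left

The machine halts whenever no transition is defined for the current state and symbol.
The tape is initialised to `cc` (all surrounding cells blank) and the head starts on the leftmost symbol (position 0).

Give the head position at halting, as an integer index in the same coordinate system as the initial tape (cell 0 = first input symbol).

0

s0 | __[c]c   read c → write b, move left, go to s1
s1 | _[_]bc   read _ → write a, move left, go to s0
s0 | [_]abc   read _ → write b, move right, go to s0
s0 | b[a]bc   read a → write a, move right, go to s1
s1 | ba[b]c
At halt the head is at cell 0.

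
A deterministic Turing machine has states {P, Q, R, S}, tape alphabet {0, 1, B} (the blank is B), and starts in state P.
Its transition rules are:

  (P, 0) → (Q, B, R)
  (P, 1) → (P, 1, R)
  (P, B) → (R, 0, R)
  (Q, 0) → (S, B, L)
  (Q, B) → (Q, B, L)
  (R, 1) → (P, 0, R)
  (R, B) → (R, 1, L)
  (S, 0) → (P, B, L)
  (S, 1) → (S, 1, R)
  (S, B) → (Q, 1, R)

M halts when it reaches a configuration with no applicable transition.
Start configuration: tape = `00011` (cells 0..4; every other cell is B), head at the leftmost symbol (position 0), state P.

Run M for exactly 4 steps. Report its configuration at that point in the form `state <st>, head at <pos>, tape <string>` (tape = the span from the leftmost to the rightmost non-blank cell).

P | [0]0011   read 0 → write B, move R, go to Q
Q | B[0]011   read 0 → write B, move L, go to S
S | [B]B011   read B → write 1, move R, go to Q
Q | 1[B]011   read B → write B, move L, go to Q
Q | [1]B011
After 4 steps: state Q, head at 0, tape 1B011.

state Q, head at 0, tape 1B011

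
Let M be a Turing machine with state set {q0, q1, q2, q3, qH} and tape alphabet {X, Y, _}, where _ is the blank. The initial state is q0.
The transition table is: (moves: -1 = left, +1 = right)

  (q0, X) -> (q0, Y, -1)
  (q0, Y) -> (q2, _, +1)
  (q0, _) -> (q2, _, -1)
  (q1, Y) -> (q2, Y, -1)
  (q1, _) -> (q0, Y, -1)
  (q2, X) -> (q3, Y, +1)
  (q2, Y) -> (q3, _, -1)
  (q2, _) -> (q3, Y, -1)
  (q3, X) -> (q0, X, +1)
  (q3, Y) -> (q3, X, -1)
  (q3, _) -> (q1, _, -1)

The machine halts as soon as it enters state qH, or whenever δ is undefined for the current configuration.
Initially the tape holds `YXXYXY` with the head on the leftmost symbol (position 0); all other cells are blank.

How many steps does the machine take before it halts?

state=q0 head=0 tape=[Y]XXYXY   (q0,Y)→(q2,_,+1)
state=q2 head=1 tape=_[X]XYXY   (q2,X)→(q3,Y,+1)
state=q3 head=2 tape=_Y[X]YXY   (q3,X)→(q0,X,+1)
state=q0 head=3 tape=_YX[Y]XY   (q0,Y)→(q2,_,+1)
state=q2 head=4 tape=_YX_[X]Y   (q2,X)→(q3,Y,+1)
state=q3 head=5 tape=_YX_Y[Y]   (q3,Y)→(q3,X,-1)
state=q3 head=4 tape=_YX_[Y]X   (q3,Y)→(q3,X,-1)
state=q3 head=3 tape=_YX[_]XX   (q3,_)→(q1,_,-1)
state=q1 head=2 tape=_Y[X]_XX
M halts after 8 transitions.

8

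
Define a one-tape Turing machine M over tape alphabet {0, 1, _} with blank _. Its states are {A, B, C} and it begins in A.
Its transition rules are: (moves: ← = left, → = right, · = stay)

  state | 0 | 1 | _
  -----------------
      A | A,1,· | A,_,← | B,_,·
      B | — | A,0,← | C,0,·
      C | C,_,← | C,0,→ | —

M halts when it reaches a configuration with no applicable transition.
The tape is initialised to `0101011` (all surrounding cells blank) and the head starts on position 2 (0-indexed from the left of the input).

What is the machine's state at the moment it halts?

A | __01[0]1011   read 0 → write 1, move ·, go to A
A | __01[1]1011   read 1 → write _, move ←, go to A
A | __0[1]_1011   read 1 → write _, move ←, go to A
A | __[0]__1011   read 0 → write 1, move ·, go to A
A | __[1]__1011   read 1 → write _, move ←, go to A
A | _[_]___1011   read _ → write _, move ·, go to B
B | _[_]___1011   read _ → write 0, move ·, go to C
C | _[0]___1011   read 0 → write _, move ←, go to C
C | [_]____1011
No transition is defined for (C, _); M halts in state C.

C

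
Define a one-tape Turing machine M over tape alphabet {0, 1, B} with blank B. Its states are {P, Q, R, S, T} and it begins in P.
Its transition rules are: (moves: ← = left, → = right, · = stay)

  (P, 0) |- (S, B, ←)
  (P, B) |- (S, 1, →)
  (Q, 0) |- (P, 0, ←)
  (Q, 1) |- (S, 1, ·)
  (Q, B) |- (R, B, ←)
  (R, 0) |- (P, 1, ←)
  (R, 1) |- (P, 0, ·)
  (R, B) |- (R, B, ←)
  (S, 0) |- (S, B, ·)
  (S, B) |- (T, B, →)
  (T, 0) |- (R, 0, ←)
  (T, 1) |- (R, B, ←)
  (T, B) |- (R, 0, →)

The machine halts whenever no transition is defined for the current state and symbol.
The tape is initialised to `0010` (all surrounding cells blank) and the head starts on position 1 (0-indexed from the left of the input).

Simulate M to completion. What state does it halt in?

P | 0[0]10B   read 0 → write B, move ←, go to S
S | [0]B10B   read 0 → write B, move ·, go to S
S | [B]B10B   read B → write B, move →, go to T
T | B[B]10B   read B → write 0, move →, go to R
R | B0[1]0B   read 1 → write 0, move ·, go to P
P | B0[0]0B   read 0 → write B, move ←, go to S
S | B[0]B0B   read 0 → write B, move ·, go to S
S | B[B]B0B   read B → write B, move →, go to T
T | BB[B]0B   read B → write 0, move →, go to R
R | BB0[0]B   read 0 → write 1, move ←, go to P
P | BB[0]1B   read 0 → write B, move ←, go to S
S | B[B]B1B   read B → write B, move →, go to T
T | BB[B]1B   read B → write 0, move →, go to R
R | BB0[1]B   read 1 → write 0, move ·, go to P
P | BB0[0]B   read 0 → write B, move ←, go to S
S | BB[0]BB   read 0 → write B, move ·, go to S
S | BB[B]BB   read B → write B, move →, go to T
T | BBB[B]B   read B → write 0, move →, go to R
R | BBB0[B]   read B → write B, move ←, go to R
R | BBB[0]B   read 0 → write 1, move ←, go to P
P | BB[B]1B   read B → write 1, move →, go to S
S | BB1[1]B
No transition is defined for (S, 1); M halts in state S.

S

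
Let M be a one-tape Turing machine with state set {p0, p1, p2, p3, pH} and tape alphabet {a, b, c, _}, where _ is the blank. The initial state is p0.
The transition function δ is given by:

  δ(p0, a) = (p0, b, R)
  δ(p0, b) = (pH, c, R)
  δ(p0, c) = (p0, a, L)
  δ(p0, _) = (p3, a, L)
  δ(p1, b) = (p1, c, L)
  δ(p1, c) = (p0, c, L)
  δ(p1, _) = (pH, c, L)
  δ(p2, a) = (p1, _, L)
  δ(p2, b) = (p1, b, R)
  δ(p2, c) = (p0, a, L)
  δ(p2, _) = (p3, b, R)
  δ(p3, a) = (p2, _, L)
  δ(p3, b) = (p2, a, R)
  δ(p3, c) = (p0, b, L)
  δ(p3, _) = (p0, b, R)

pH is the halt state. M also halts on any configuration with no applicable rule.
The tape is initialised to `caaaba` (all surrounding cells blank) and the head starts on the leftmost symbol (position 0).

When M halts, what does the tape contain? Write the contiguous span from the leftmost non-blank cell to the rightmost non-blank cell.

bbbbbbca

p0 | __[c]aaaba   read c → write a, move L, go to p0
p0 | _[_]aaaaba   read _ → write a, move L, go to p3
p3 | [_]aaaaaba   read _ → write b, move R, go to p0
p0 | b[a]aaaaba   read a → write b, move R, go to p0
p0 | bb[a]aaaba   read a → write b, move R, go to p0
p0 | bbb[a]aaba   read a → write b, move R, go to p0
p0 | bbbb[a]aba   read a → write b, move R, go to p0
p0 | bbbbb[a]ba   read a → write b, move R, go to p0
p0 | bbbbbb[b]a   read b → write c, move R, go to pH
pH | bbbbbbc[a]
The non-blank tape span at halt is bbbbbbca.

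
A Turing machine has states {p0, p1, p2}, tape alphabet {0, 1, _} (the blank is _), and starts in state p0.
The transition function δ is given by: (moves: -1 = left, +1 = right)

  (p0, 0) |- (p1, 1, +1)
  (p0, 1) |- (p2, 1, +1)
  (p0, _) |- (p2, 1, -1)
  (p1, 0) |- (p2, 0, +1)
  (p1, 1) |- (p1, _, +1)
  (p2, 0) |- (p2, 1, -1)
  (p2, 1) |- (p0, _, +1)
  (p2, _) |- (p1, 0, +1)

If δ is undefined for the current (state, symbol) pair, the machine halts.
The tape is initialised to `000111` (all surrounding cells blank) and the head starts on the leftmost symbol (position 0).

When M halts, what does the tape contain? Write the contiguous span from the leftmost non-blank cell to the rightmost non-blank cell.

state=p0 head=0 tape=[0]00111__   (p0,0)→(p1,1,+1)
state=p1 head=1 tape=1[0]0111__   (p1,0)→(p2,0,+1)
state=p2 head=2 tape=10[0]111__   (p2,0)→(p2,1,-1)
state=p2 head=1 tape=1[0]1111__   (p2,0)→(p2,1,-1)
state=p2 head=0 tape=[1]11111__   (p2,1)→(p0,_,+1)
state=p0 head=1 tape=_[1]1111__   (p0,1)→(p2,1,+1)
state=p2 head=2 tape=_1[1]111__   (p2,1)→(p0,_,+1)
state=p0 head=3 tape=_1_[1]11__   (p0,1)→(p2,1,+1)
state=p2 head=4 tape=_1_1[1]1__   (p2,1)→(p0,_,+1)
state=p0 head=5 tape=_1_1_[1]__   (p0,1)→(p2,1,+1)
state=p2 head=6 tape=_1_1_1[_]_   (p2,_)→(p1,0,+1)
state=p1 head=7 tape=_1_1_10[_]
The non-blank tape span at halt is 1_1_10.

1_1_10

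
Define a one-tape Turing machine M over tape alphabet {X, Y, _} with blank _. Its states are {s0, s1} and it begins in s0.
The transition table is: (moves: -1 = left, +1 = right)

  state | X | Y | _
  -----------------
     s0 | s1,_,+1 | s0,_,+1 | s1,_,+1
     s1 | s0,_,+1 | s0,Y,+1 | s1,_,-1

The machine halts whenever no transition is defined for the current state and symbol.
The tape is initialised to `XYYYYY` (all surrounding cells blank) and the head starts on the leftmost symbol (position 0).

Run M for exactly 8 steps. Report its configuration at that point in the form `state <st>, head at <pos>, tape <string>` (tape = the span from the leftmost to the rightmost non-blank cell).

state=s0 head=0 tape=[X]YYYYY__   (s0,X)→(s1,_,+1)
state=s1 head=1 tape=_[Y]YYYY__   (s1,Y)→(s0,Y,+1)
state=s0 head=2 tape=_Y[Y]YYY__   (s0,Y)→(s0,_,+1)
state=s0 head=3 tape=_Y_[Y]YY__   (s0,Y)→(s0,_,+1)
state=s0 head=4 tape=_Y__[Y]Y__   (s0,Y)→(s0,_,+1)
state=s0 head=5 tape=_Y___[Y]__   (s0,Y)→(s0,_,+1)
state=s0 head=6 tape=_Y____[_]_   (s0,_)→(s1,_,+1)
state=s1 head=7 tape=_Y_____[_]   (s1,_)→(s1,_,-1)
state=s1 head=6 tape=_Y____[_]_
After 8 steps: state s1, head at 6, tape Y.

state s1, head at 6, tape Y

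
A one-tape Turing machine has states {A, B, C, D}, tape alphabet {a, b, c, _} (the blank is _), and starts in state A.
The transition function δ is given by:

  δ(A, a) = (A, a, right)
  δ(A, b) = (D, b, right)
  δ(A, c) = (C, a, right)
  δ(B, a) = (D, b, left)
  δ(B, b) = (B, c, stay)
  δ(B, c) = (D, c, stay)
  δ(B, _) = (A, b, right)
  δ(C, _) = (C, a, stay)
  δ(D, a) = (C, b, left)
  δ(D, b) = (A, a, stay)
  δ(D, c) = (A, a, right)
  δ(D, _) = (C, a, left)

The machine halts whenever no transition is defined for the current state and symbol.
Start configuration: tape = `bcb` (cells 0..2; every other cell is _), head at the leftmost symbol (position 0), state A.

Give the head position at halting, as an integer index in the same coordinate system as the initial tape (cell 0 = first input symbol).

2

A | [b]cb_   read b → write b, move right, go to D
D | b[c]b_   read c → write a, move right, go to A
A | ba[b]_   read b → write b, move right, go to D
D | bab[_]   read _ → write a, move left, go to C
C | ba[b]a
At halt the head is at cell 2.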